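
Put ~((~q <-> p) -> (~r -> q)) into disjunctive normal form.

p & ~q & ~r

~((~q <-> p) -> (~r -> q))
= ~(~(~q <-> p) | (~r -> q))
= ~(~((~q -> p) & (p -> ~q)) | (~r -> q))
= ~(~((~~q | p) & (p -> ~q)) | (~r -> q))
= ~(~((~~q | p) & (~p | ~q)) | (~r -> q))
= ~(~((~~q | p) & (~p | ~q)) | ~~r | q)
= ~~((~~q | p) & (~p | ~q)) & ~~~r & ~q
= (~~q | p) & (~p | ~q) & ~~~r & ~q
= (q | p) & (~p | ~q) & ~~~r & ~q
= (q | p) & (~p | ~q) & ~r & ~q
= (q & ~p & ~r & ~q) | (q & ~q & ~r & ~q) | (p & ~p & ~r & ~q) | (p & ~q & ~r & ~q)
= p & ~q & ~r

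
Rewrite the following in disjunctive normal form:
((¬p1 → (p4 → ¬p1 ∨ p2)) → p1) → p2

((¬p1 → (p4 → ¬p1 ∨ p2)) → p1) → p2
≡ ¬((¬p1 → (p4 → ¬p1 ∨ p2)) → p1) ∨ p2   (eliminate →)
≡ ¬(¬(¬p1 → (p4 → ¬p1 ∨ p2)) ∨ p1) ∨ p2   (eliminate →)
≡ ¬(¬(¬¬p1 ∨ (p4 → ¬p1 ∨ p2)) ∨ p1) ∨ p2   (eliminate →)
≡ ¬(¬(¬¬p1 ∨ ¬p4 ∨ ¬p1 ∨ p2) ∨ p1) ∨ p2   (eliminate →)
≡ ¬¬(¬¬p1 ∨ ¬p4 ∨ ¬p1 ∨ p2) ∧ ¬p1 ∨ p2   (De Morgan)
≡ (¬¬p1 ∨ ¬p4 ∨ ¬p1 ∨ p2) ∧ ¬p1 ∨ p2   (double negation)
≡ (p1 ∨ ¬p4 ∨ ¬p1 ∨ p2) ∧ ¬p1 ∨ p2   (double negation)
≡ p1 ∧ ¬p1 ∨ ¬p4 ∧ ¬p1 ∨ ¬p1 ∧ ¬p1 ∨ p2 ∧ ¬p1 ∨ p2   (distribute ∧ over ∨)
≡ ¬p1 ∨ p2   (simplify)

¬p1 ∨ p2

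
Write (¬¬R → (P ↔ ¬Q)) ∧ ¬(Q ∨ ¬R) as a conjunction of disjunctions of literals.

(¬R ∨ Q ∨ P) ∧ ¬Q ∧ R

(¬¬R → (P ↔ ¬Q)) ∧ ¬(Q ∨ ¬R)
= (¬¬¬R ∨ (P ↔ ¬Q)) ∧ ¬(Q ∨ ¬R)   [eliminate →]
= (¬¬¬R ∨ ((P → ¬Q) ∧ (¬Q → P))) ∧ ¬(Q ∨ ¬R)   [eliminate ↔]
= (¬¬¬R ∨ ((¬P ∨ ¬Q) ∧ (¬Q → P))) ∧ ¬(Q ∨ ¬R)   [eliminate →]
= (¬¬¬R ∨ ((¬P ∨ ¬Q) ∧ (¬¬Q ∨ P))) ∧ ¬(Q ∨ ¬R)   [eliminate →]
= (¬R ∨ ((¬P ∨ ¬Q) ∧ (¬¬Q ∨ P))) ∧ ¬(Q ∨ ¬R)   [double negation]
= (¬R ∨ ((¬P ∨ ¬Q) ∧ (Q ∨ P))) ∧ ¬(Q ∨ ¬R)   [double negation]
= (¬R ∨ ((¬P ∨ ¬Q) ∧ (Q ∨ P))) ∧ ¬Q ∧ ¬¬R   [De Morgan]
= (¬R ∨ ((¬P ∨ ¬Q) ∧ (Q ∨ P))) ∧ ¬Q ∧ R   [double negation]
= (¬R ∨ ¬P ∨ ¬Q) ∧ (¬R ∨ Q ∨ P) ∧ ¬Q ∧ R   [distribute ∨ over ∧]
= (¬R ∨ Q ∨ P) ∧ ¬Q ∧ R   [simplify]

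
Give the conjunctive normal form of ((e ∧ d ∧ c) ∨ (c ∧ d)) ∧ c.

d ∧ c

((e ∧ d ∧ c) ∨ (c ∧ d)) ∧ c
≡ (e ∨ c) ∧ (e ∨ d) ∧ (d ∨ c) ∧ (d ∨ d) ∧ (c ∨ c) ∧ (c ∨ d) ∧ c   [distribute ∨ over ∧]
≡ d ∧ c   [simplify]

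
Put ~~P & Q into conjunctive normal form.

~~P & Q
= P & Q   — double negation

P & Q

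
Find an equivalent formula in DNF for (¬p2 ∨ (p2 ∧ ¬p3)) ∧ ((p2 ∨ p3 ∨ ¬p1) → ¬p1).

(¬p2 ∧ ¬p3 ∧ p1) ∨ (¬p2 ∧ ¬p1) ∨ (p2 ∧ ¬p3 ∧ ¬p1)

(¬p2 ∨ (p2 ∧ ¬p3)) ∧ ((p2 ∨ p3 ∨ ¬p1) → ¬p1)
≡ (¬p2 ∨ (p2 ∧ ¬p3)) ∧ (¬(p2 ∨ p3 ∨ ¬p1) ∨ ¬p1)   — eliminate →
≡ (¬p2 ∨ (p2 ∧ ¬p3)) ∧ ((¬p2 ∧ ¬p3 ∧ ¬¬p1) ∨ ¬p1)   — De Morgan
≡ (¬p2 ∨ (p2 ∧ ¬p3)) ∧ ((¬p2 ∧ ¬p3 ∧ p1) ∨ ¬p1)   — double negation
≡ (¬p2 ∧ ¬p2 ∧ ¬p3 ∧ p1) ∨ (¬p2 ∧ ¬p1) ∨ (p2 ∧ ¬p3 ∧ ¬p2 ∧ ¬p3 ∧ p1) ∨ (p2 ∧ ¬p3 ∧ ¬p1)   — distribute ∧ over ∨
≡ (¬p2 ∧ ¬p3 ∧ p1) ∨ (¬p2 ∧ ¬p1) ∨ (p2 ∧ ¬p3 ∧ ¬p1)   — simplify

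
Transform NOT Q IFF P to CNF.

NOT Q IFF P
≡ (NOT Q IMPLIES P) AND (P IMPLIES NOT Q)   (eliminate IFF)
≡ (NOT NOT Q OR P) AND (P IMPLIES NOT Q)   (eliminate IMPLIES)
≡ (NOT NOT Q OR P) AND (NOT P OR NOT Q)   (eliminate IMPLIES)
≡ (Q OR P) AND (NOT P OR NOT Q)   (double negation)

(Q OR P) AND (NOT P OR NOT Q)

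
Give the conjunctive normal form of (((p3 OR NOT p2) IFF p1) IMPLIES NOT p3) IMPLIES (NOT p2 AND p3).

(NOT p3 OR p1 OR NOT p2) AND p3

(((p3 OR NOT p2) IFF p1) IMPLIES NOT p3) IMPLIES (NOT p2 AND p3)
= NOT (((p3 OR NOT p2) IFF p1) IMPLIES NOT p3) OR (NOT p2 AND p3)
= NOT (NOT ((p3 OR NOT p2) IFF p1) OR NOT p3) OR (NOT p2 AND p3)
= NOT (NOT (((p3 OR NOT p2) IMPLIES p1) AND (p1 IMPLIES (p3 OR NOT p2))) OR NOT p3) OR (NOT p2 AND p3)
= NOT (NOT ((NOT (p3 OR NOT p2) OR p1) AND (p1 IMPLIES (p3 OR NOT p2))) OR NOT p3) OR (NOT p2 AND p3)
= NOT (NOT ((NOT (p3 OR NOT p2) OR p1) AND (NOT p1 OR p3 OR NOT p2)) OR NOT p3) OR (NOT p2 AND p3)
= (NOT NOT ((NOT (p3 OR NOT p2) OR p1) AND (NOT p1 OR p3 OR NOT p2)) AND NOT NOT p3) OR (NOT p2 AND p3)
= ((NOT (p3 OR NOT p2) OR p1) AND (NOT p1 OR p3 OR NOT p2) AND NOT NOT p3) OR (NOT p2 AND p3)
= (((NOT p3 AND NOT NOT p2) OR p1) AND (NOT p1 OR p3 OR NOT p2) AND NOT NOT p3) OR (NOT p2 AND p3)
= (((NOT p3 AND p2) OR p1) AND (NOT p1 OR p3 OR NOT p2) AND NOT NOT p3) OR (NOT p2 AND p3)
= (((NOT p3 AND p2) OR p1) AND (NOT p1 OR p3 OR NOT p2) AND p3) OR (NOT p2 AND p3)
= (NOT p3 OR p1 OR NOT p2) AND (NOT p3 OR p1 OR p3) AND (p2 OR p1 OR NOT p2) AND (p2 OR p1 OR p3) AND (NOT p1 OR p3 OR NOT p2 OR NOT p2) AND (NOT p1 OR p3 OR NOT p2 OR p3) AND (p3 OR NOT p2) AND (p3 OR p3)
= (NOT p3 OR p1 OR NOT p2) AND p3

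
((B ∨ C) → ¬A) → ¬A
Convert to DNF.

(B ∧ A) ∨ (C ∧ A) ∨ ¬A

((B ∨ C) → ¬A) → ¬A
≡ ¬((B ∨ C) → ¬A) ∨ ¬A   [eliminate →]
≡ ¬(¬(B ∨ C) ∨ ¬A) ∨ ¬A   [eliminate →]
≡ (¬¬(B ∨ C) ∧ ¬¬A) ∨ ¬A   [De Morgan]
≡ ((B ∨ C) ∧ ¬¬A) ∨ ¬A   [double negation]
≡ ((B ∨ C) ∧ A) ∨ ¬A   [double negation]
≡ (B ∧ A) ∨ (C ∧ A) ∨ ¬A   [distribute ∧ over ∨]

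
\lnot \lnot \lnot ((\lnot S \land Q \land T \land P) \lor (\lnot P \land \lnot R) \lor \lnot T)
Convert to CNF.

(S \lor \lnot Q \lor \lnot T \lor \lnot P) \land (P \lor R) \land T

\lnot \lnot \lnot ((\lnot S \land Q \land T \land P) \lor (\lnot P \land \lnot R) \lor \lnot T)
≡ \lnot ((\lnot S \land Q \land T \land P) \lor (\lnot P \land \lnot R) \lor \lnot T)   — double negation
≡ \lnot (\lnot S \land Q \land T \land P) \land \lnot (\lnot P \land \lnot R) \land \lnot \lnot T   — De Morgan
≡ (\lnot \lnot S \lor \lnot Q \lor \lnot T \lor \lnot P) \land \lnot (\lnot P \land \lnot R) \land \lnot \lnot T   — De Morgan
≡ (S \lor \lnot Q \lor \lnot T \lor \lnot P) \land \lnot (\lnot P \land \lnot R) \land \lnot \lnot T   — double negation
≡ (S \lor \lnot Q \lor \lnot T \lor \lnot P) \land (\lnot \lnot P \lor \lnot \lnot R) \land \lnot \lnot T   — De Morgan
≡ (S \lor \lnot Q \lor \lnot T \lor \lnot P) \land (P \lor \lnot \lnot R) \land \lnot \lnot T   — double negation
≡ (S \lor \lnot Q \lor \lnot T \lor \lnot P) \land (P \lor R) \land \lnot \lnot T   — double negation
≡ (S \lor \lnot Q \lor \lnot T \lor \lnot P) \land (P \lor R) \land T   — double negation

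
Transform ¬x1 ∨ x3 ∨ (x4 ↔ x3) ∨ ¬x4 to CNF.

¬x1 ∨ x3 ∨ ¬x4

¬x1 ∨ x3 ∨ (x4 ↔ x3) ∨ ¬x4
≡ ¬x1 ∨ x3 ∨ ((x4 → x3) ∧ (x3 → x4)) ∨ ¬x4   (eliminate ↔)
≡ ¬x1 ∨ x3 ∨ ((¬x4 ∨ x3) ∧ (x3 → x4)) ∨ ¬x4   (eliminate →)
≡ ¬x1 ∨ x3 ∨ ((¬x4 ∨ x3) ∧ (¬x3 ∨ x4)) ∨ ¬x4   (eliminate →)
≡ (¬x1 ∨ x3 ∨ ¬x4 ∨ x3 ∨ ¬x4) ∧ (¬x1 ∨ x3 ∨ ¬x3 ∨ x4 ∨ ¬x4)   (distribute ∨ over ∧)
≡ ¬x1 ∨ x3 ∨ ¬x4   (simplify)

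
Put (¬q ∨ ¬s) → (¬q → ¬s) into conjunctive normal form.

q ∨ ¬s

(¬q ∨ ¬s) → (¬q → ¬s)
⇔ ¬(¬q ∨ ¬s) ∨ (¬q → ¬s)   [eliminate →]
⇔ ¬(¬q ∨ ¬s) ∨ ¬¬q ∨ ¬s   [eliminate →]
⇔ (¬¬q ∧ ¬¬s) ∨ ¬¬q ∨ ¬s   [De Morgan]
⇔ (q ∧ ¬¬s) ∨ ¬¬q ∨ ¬s   [double negation]
⇔ (q ∧ s) ∨ ¬¬q ∨ ¬s   [double negation]
⇔ (q ∧ s) ∨ q ∨ ¬s   [double negation]
⇔ (q ∨ q ∨ ¬s) ∧ (s ∨ q ∨ ¬s)   [distribute ∨ over ∧]
⇔ q ∨ ¬s   [simplify]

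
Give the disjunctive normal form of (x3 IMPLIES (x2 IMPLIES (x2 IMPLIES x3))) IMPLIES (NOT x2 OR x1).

NOT x2 OR x1

(x3 IMPLIES (x2 IMPLIES (x2 IMPLIES x3))) IMPLIES (NOT x2 OR x1)
= NOT (x3 IMPLIES (x2 IMPLIES (x2 IMPLIES x3))) OR NOT x2 OR x1   [eliminate IMPLIES]
= NOT (NOT x3 OR (x2 IMPLIES (x2 IMPLIES x3))) OR NOT x2 OR x1   [eliminate IMPLIES]
= NOT (NOT x3 OR NOT x2 OR (x2 IMPLIES x3)) OR NOT x2 OR x1   [eliminate IMPLIES]
= NOT (NOT x3 OR NOT x2 OR NOT x2 OR x3) OR NOT x2 OR x1   [eliminate IMPLIES]
= (NOT NOT x3 AND NOT NOT x2 AND NOT NOT x2 AND NOT x3) OR NOT x2 OR x1   [De Morgan]
= (x3 AND NOT NOT x2 AND NOT NOT x2 AND NOT x3) OR NOT x2 OR x1   [double negation]
= (x3 AND x2 AND NOT NOT x2 AND NOT x3) OR NOT x2 OR x1   [double negation]
= (x3 AND x2 AND x2 AND NOT x3) OR NOT x2 OR x1   [double negation]
= NOT x2 OR x1   [simplify]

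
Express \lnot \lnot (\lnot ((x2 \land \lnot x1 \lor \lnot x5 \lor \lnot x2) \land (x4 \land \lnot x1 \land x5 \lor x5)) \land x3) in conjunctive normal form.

\lnot \lnot (\lnot ((x2 \land \lnot x1 \lor \lnot x5 \lor \lnot x2) \land (x4 \land \lnot x1 \land x5 \lor x5)) \land x3)
≡ \lnot ((x2 \land \lnot x1 \lor \lnot x5 \lor \lnot x2) \land (x4 \land \lnot x1 \land x5 \lor x5)) \land x3
≡ (\lnot (x2 \land \lnot x1 \lor \lnot x5 \lor \lnot x2) \lor \lnot (x4 \land \lnot x1 \land x5 \lor x5)) \land x3
≡ (\lnot (x2 \land \lnot x1) \land \lnot \lnot x5 \land \lnot \lnot x2 \lor \lnot (x4 \land \lnot x1 \land x5 \lor x5)) \land x3
≡ ((\lnot x2 \lor \lnot \lnot x1) \land \lnot \lnot x5 \land \lnot \lnot x2 \lor \lnot (x4 \land \lnot x1 \land x5 \lor x5)) \land x3
≡ ((\lnot x2 \lor x1) \land \lnot \lnot x5 \land \lnot \lnot x2 \lor \lnot (x4 \land \lnot x1 \land x5 \lor x5)) \land x3
≡ ((\lnot x2 \lor x1) \land x5 \land \lnot \lnot x2 \lor \lnot (x4 \land \lnot x1 \land x5 \lor x5)) \land x3
≡ ((\lnot x2 \lor x1) \land x5 \land x2 \lor \lnot (x4 \land \lnot x1 \land x5 \lor x5)) \land x3
≡ ((\lnot x2 \lor x1) \land x5 \land x2 \lor \lnot (x4 \land \lnot x1 \land x5) \land \lnot x5) \land x3
≡ ((\lnot x2 \lor x1) \land x5 \land x2 \lor (\lnot x4 \lor \lnot \lnot x1 \lor \lnot x5) \land \lnot x5) \land x3
≡ ((\lnot x2 \lor x1) \land x5 \land x2 \lor (\lnot x4 \lor x1 \lor \lnot x5) \land \lnot x5) \land x3
≡ (\lnot x2 \lor x1 \lor \lnot x4 \lor x1 \lor \lnot x5) \land (\lnot x2 \lor x1 \lor \lnot x5) \land (x5 \lor \lnot x4 \lor x1 \lor \lnot x5) \land (x5 \lor \lnot x5) \land (x2 \lor \lnot x4 \lor x1 \lor \lnot x5) \land (x2 \lor \lnot x5) \land x3
≡ (\lnot x2 \lor x1 \lor \lnot x5) \land (x2 \lor \lnot x5) \land x3

(\lnot x2 \lor x1 \lor \lnot x5) \land (x2 \lor \lnot x5) \land x3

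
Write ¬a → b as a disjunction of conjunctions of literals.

¬a → b
⇔ ¬¬a ∨ b   (eliminate →)
⇔ a ∨ b   (double negation)

a ∨ b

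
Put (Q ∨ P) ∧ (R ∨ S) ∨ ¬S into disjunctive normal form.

Q ∧ R ∨ Q ∧ S ∨ P ∧ R ∨ P ∧ S ∨ ¬S

(Q ∨ P) ∧ (R ∨ S) ∨ ¬S
≡ Q ∧ R ∨ Q ∧ S ∨ P ∧ R ∨ P ∧ S ∨ ¬S   [distribute ∧ over ∨]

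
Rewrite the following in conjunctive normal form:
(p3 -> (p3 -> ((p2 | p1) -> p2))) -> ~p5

(p3 -> (p3 -> ((p2 | p1) -> p2))) -> ~p5
= ~(p3 -> (p3 -> ((p2 | p1) -> p2))) | ~p5   [eliminate ->]
= ~(~p3 | (p3 -> ((p2 | p1) -> p2))) | ~p5   [eliminate ->]
= ~(~p3 | ~p3 | ((p2 | p1) -> p2)) | ~p5   [eliminate ->]
= ~(~p3 | ~p3 | ~(p2 | p1) | p2) | ~p5   [eliminate ->]
= (~~p3 & ~~p3 & ~~(p2 | p1) & ~p2) | ~p5   [De Morgan]
= (p3 & ~~p3 & ~~(p2 | p1) & ~p2) | ~p5   [double negation]
= (p3 & p3 & ~~(p2 | p1) & ~p2) | ~p5   [double negation]
= (p3 & p3 & (p2 | p1) & ~p2) | ~p5   [double negation]
= (p3 | ~p5) & (p3 | ~p5) & (p2 | p1 | ~p5) & (~p2 | ~p5)   [distribute | over &]
= (p3 | ~p5) & (p2 | p1 | ~p5) & (~p2 | ~p5)   [simplify]

(p3 | ~p5) & (p2 | p1 | ~p5) & (~p2 | ~p5)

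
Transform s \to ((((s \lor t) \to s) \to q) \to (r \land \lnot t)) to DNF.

s \to ((((s \lor t) \to s) \to q) \to (r \land \lnot t))
= \lnot s \lor ((((s \lor t) \to s) \to q) \to (r \land \lnot t))   — eliminate \to
= \lnot s \lor \lnot (((s \lor t) \to s) \to q) \lor (r \land \lnot t)   — eliminate \to
= \lnot s \lor \lnot (\lnot ((s \lor t) \to s) \lor q) \lor (r \land \lnot t)   — eliminate \to
= \lnot s \lor \lnot (\lnot (\lnot (s \lor t) \lor s) \lor q) \lor (r \land \lnot t)   — eliminate \to
= \lnot s \lor (\lnot \lnot (\lnot (s \lor t) \lor s) \land \lnot q) \lor (r \land \lnot t)   — De Morgan
= \lnot s \lor ((\lnot (s \lor t) \lor s) \land \lnot q) \lor (r \land \lnot t)   — double negation
= \lnot s \lor (((\lnot s \land \lnot t) \lor s) \land \lnot q) \lor (r \land \lnot t)   — De Morgan
= \lnot s \lor (\lnot s \land \lnot t \land \lnot q) \lor (s \land \lnot q) \lor (r \land \lnot t)   — distribute \land over \lor
= \lnot s \lor (s \land \lnot q) \lor (r \land \lnot t)   — simplify

\lnot s \lor (s \land \lnot q) \lor (r \land \lnot t)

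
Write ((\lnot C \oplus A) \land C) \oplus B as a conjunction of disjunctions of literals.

((\lnot C \oplus A) \land C) \oplus B
⇔ (((\lnot C \oplus A) \land C) \lor B) \land \lnot ((\lnot C \oplus A) \land C \land B)   [expand \oplus]
⇔ (((\lnot C \lor A) \land \lnot (\lnot C \land A) \land C) \lor B) \land \lnot ((\lnot C \oplus A) \land C \land B)   [expand \oplus]
⇔ (((\lnot C \lor A) \land \lnot (\lnot C \land A) \land C) \lor B) \land \lnot ((\lnot C \lor A) \land \lnot (\lnot C \land A) \land C \land B)   [expand \oplus]
⇔ (((\lnot C \lor A) \land (\lnot \lnot C \lor \lnot A) \land C) \lor B) \land \lnot ((\lnot C \lor A) \land \lnot (\lnot C \land A) \land C \land B)   [De Morgan]
⇔ (((\lnot C \lor A) \land (C \lor \lnot A) \land C) \lor B) \land \lnot ((\lnot C \lor A) \land \lnot (\lnot C \land A) \land C \land B)   [double negation]
⇔ (((\lnot C \lor A) \land (C \lor \lnot A) \land C) \lor B) \land (\lnot (\lnot C \lor A) \lor \lnot \lnot (\lnot C \land A) \lor \lnot C \lor \lnot B)   [De Morgan]
⇔ (((\lnot C \lor A) \land (C \lor \lnot A) \land C) \lor B) \land ((\lnot \lnot C \land \lnot A) \lor \lnot \lnot (\lnot C \land A) \lor \lnot C \lor \lnot B)   [De Morgan]
⇔ (((\lnot C \lor A) \land (C \lor \lnot A) \land C) \lor B) \land ((C \land \lnot A) \lor \lnot \lnot (\lnot C \land A) \lor \lnot C \lor \lnot B)   [double negation]
⇔ (((\lnot C \lor A) \land (C \lor \lnot A) \land C) \lor B) \land ((C \land \lnot A) \lor (\lnot C \land A) \lor \lnot C \lor \lnot B)   [double negation]
⇔ (\lnot C \lor A \lor B) \land (C \lor \lnot A \lor B) \land (C \lor B) \land (C \lor \lnot C \lor \lnot C \lor \lnot B) \land (C \lor A \lor \lnot C \lor \lnot B) \land (\lnot A \lor \lnot C \lor \lnot C \lor \lnot B) \land (\lnot A \lor A \lor \lnot C \lor \lnot B)   [distribute \lor over \land]
⇔ (\lnot C \lor A \lor B) \land (C \lor B) \land (\lnot A \lor \lnot C \lor \lnot B)   [simplify]

(\lnot C \lor A \lor B) \land (C \lor B) \land (\lnot A \lor \lnot C \lor \lnot B)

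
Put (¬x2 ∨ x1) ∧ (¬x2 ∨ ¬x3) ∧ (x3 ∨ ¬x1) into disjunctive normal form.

(¬x2 ∨ x1) ∧ (¬x2 ∨ ¬x3) ∧ (x3 ∨ ¬x1)
⇔ (¬x2 ∧ ¬x2 ∧ x3) ∨ (¬x2 ∧ ¬x2 ∧ ¬x1) ∨ (¬x2 ∧ ¬x3 ∧ x3) ∨ (¬x2 ∧ ¬x3 ∧ ¬x1) ∨ (x1 ∧ ¬x2 ∧ x3) ∨ (x1 ∧ ¬x2 ∧ ¬x1) ∨ (x1 ∧ ¬x3 ∧ x3) ∨ (x1 ∧ ¬x3 ∧ ¬x1)   [distribute ∧ over ∨]
⇔ (¬x2 ∧ x3) ∨ (¬x2 ∧ ¬x1)   [simplify]

(¬x2 ∧ x3) ∨ (¬x2 ∧ ¬x1)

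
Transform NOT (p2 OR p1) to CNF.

NOT (p2 OR p1)
= NOT p2 AND NOT p1   [De Morgan]

NOT p2 AND NOT p1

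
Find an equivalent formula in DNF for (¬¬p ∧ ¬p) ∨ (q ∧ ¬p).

q ∧ ¬p

(¬¬p ∧ ¬p) ∨ (q ∧ ¬p)
= (p ∧ ¬p) ∨ (q ∧ ¬p)
= q ∧ ¬p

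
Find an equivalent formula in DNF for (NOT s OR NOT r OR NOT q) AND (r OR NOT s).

NOT s OR (NOT q AND r)

(NOT s OR NOT r OR NOT q) AND (r OR NOT s)
≡ (NOT s AND r) OR (NOT s AND NOT s) OR (NOT r AND r) OR (NOT r AND NOT s) OR (NOT q AND r) OR (NOT q AND NOT s)   (distribute AND over OR)
≡ NOT s OR (NOT q AND r)   (simplify)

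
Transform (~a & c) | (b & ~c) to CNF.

(~a | b) & (~a | ~c) & (c | b)

(~a & c) | (b & ~c)
= (~a | b) & (~a | ~c) & (c | b) & (c | ~c)   [distribute | over &]
= (~a | b) & (~a | ~c) & (c | b)   [simplify]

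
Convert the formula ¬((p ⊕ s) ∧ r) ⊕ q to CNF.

¬((p ⊕ s) ∧ r) ⊕ q
≡ (¬((p ⊕ s) ∧ r) ∨ q) ∧ ¬(¬((p ⊕ s) ∧ r) ∧ q)   [expand ⊕]
≡ (¬((p ∨ s) ∧ ¬(p ∧ s) ∧ r) ∨ q) ∧ ¬(¬((p ⊕ s) ∧ r) ∧ q)   [expand ⊕]
≡ (¬((p ∨ s) ∧ ¬(p ∧ s) ∧ r) ∨ q) ∧ ¬(¬((p ∨ s) ∧ ¬(p ∧ s) ∧ r) ∧ q)   [expand ⊕]
≡ (¬(p ∨ s) ∨ ¬¬(p ∧ s) ∨ ¬r ∨ q) ∧ ¬(¬((p ∨ s) ∧ ¬(p ∧ s) ∧ r) ∧ q)   [De Morgan]
≡ ((¬p ∧ ¬s) ∨ ¬¬(p ∧ s) ∨ ¬r ∨ q) ∧ ¬(¬((p ∨ s) ∧ ¬(p ∧ s) ∧ r) ∧ q)   [De Morgan]
≡ ((¬p ∧ ¬s) ∨ (p ∧ s) ∨ ¬r ∨ q) ∧ ¬(¬((p ∨ s) ∧ ¬(p ∧ s) ∧ r) ∧ q)   [double negation]
≡ ((¬p ∧ ¬s) ∨ (p ∧ s) ∨ ¬r ∨ q) ∧ (¬¬((p ∨ s) ∧ ¬(p ∧ s) ∧ r) ∨ ¬q)   [De Morgan]
≡ ((¬p ∧ ¬s) ∨ (p ∧ s) ∨ ¬r ∨ q) ∧ (((p ∨ s) ∧ ¬(p ∧ s) ∧ r) ∨ ¬q)   [double negation]
≡ ((¬p ∧ ¬s) ∨ (p ∧ s) ∨ ¬r ∨ q) ∧ (((p ∨ s) ∧ (¬p ∨ ¬s) ∧ r) ∨ ¬q)   [De Morgan]
≡ (¬p ∨ p ∨ ¬r ∨ q) ∧ (¬p ∨ s ∨ ¬r ∨ q) ∧ (¬s ∨ p ∨ ¬r ∨ q) ∧ (¬s ∨ s ∨ ¬r ∨ q) ∧ (p ∨ s ∨ ¬q) ∧ (¬p ∨ ¬s ∨ ¬q) ∧ (r ∨ ¬q)   [distribute ∨ over ∧]
≡ (¬p ∨ s ∨ ¬r ∨ q) ∧ (¬s ∨ p ∨ ¬r ∨ q) ∧ (p ∨ s ∨ ¬q) ∧ (¬p ∨ ¬s ∨ ¬q) ∧ (r ∨ ¬q)   [simplify]

(¬p ∨ s ∨ ¬r ∨ q) ∧ (¬s ∨ p ∨ ¬r ∨ q) ∧ (p ∨ s ∨ ¬q) ∧ (¬p ∨ ¬s ∨ ¬q) ∧ (r ∨ ¬q)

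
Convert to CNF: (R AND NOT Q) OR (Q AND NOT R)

(R OR Q) AND (NOT Q OR NOT R)

(R AND NOT Q) OR (Q AND NOT R)
= (R OR Q) AND (R OR NOT R) AND (NOT Q OR Q) AND (NOT Q OR NOT R)
= (R OR Q) AND (NOT Q OR NOT R)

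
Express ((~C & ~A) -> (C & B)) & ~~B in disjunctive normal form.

((~C & ~A) -> (C & B)) & ~~B
≡ (~(~C & ~A) | (C & B)) & ~~B   [eliminate ->]
≡ (~~C | ~~A | (C & B)) & ~~B   [De Morgan]
≡ (C | ~~A | (C & B)) & ~~B   [double negation]
≡ (C | A | (C & B)) & ~~B   [double negation]
≡ (C | A | (C & B)) & B   [double negation]
≡ (C & B) | (A & B) | (C & B & B)   [distribute & over |]
≡ (C & B) | (A & B)   [simplify]

(C & B) | (A & B)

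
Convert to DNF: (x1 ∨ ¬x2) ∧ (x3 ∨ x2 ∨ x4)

(x1 ∨ ¬x2) ∧ (x3 ∨ x2 ∨ x4)
= (x1 ∧ x3) ∨ (x1 ∧ x2) ∨ (x1 ∧ x4) ∨ (¬x2 ∧ x3) ∨ (¬x2 ∧ x2) ∨ (¬x2 ∧ x4)
= (x1 ∧ x3) ∨ (x1 ∧ x2) ∨ (x1 ∧ x4) ∨ (¬x2 ∧ x3) ∨ (¬x2 ∧ x4)

(x1 ∧ x3) ∨ (x1 ∧ x2) ∨ (x1 ∧ x4) ∨ (¬x2 ∧ x3) ∨ (¬x2 ∧ x4)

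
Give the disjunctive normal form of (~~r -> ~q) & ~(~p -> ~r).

(~~r -> ~q) & ~(~p -> ~r)
= (~~~r | ~q) & ~(~p -> ~r)
= (~~~r | ~q) & ~(~~p | ~r)
= (~r | ~q) & ~(~~p | ~r)
= (~r | ~q) & ~~~p & ~~r
= (~r | ~q) & ~p & ~~r
= (~r | ~q) & ~p & r
= (~r & ~p & r) | (~q & ~p & r)
= ~q & ~p & r

~q & ~p & r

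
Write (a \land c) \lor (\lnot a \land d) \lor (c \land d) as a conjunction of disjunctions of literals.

(a \lor d) \land (c \lor \lnot a) \land (c \lor d)

(a \land c) \lor (\lnot a \land d) \lor (c \land d)
⇔ (a \lor \lnot a \lor c) \land (a \lor \lnot a \lor d) \land (a \lor d \lor c) \land (a \lor d \lor d) \land (c \lor \lnot a \lor c) \land (c \lor \lnot a \lor d) \land (c \lor d \lor c) \land (c \lor d \lor d)   [distribute \lor over \land]
⇔ (a \lor d) \land (c \lor \lnot a) \land (c \lor d)   [simplify]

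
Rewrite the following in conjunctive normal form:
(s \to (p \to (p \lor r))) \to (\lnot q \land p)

(s \lor \lnot q) \land p \land (\lnot p \lor \lnot q) \land (\lnot r \lor \lnot q)

(s \to (p \to (p \lor r))) \to (\lnot q \land p)
= \lnot (s \to (p \to (p \lor r))) \lor (\lnot q \land p)   [eliminate \to]
= \lnot (\lnot s \lor (p \to (p \lor r))) \lor (\lnot q \land p)   [eliminate \to]
= \lnot (\lnot s \lor \lnot p \lor p \lor r) \lor (\lnot q \land p)   [eliminate \to]
= (\lnot \lnot s \land \lnot \lnot p \land \lnot p \land \lnot r) \lor (\lnot q \land p)   [De Morgan]
= (s \land \lnot \lnot p \land \lnot p \land \lnot r) \lor (\lnot q \land p)   [double negation]
= (s \land p \land \lnot p \land \lnot r) \lor (\lnot q \land p)   [double negation]
= (s \lor \lnot q) \land (s \lor p) \land (p \lor \lnot q) \land (p \lor p) \land (\lnot p \lor \lnot q) \land (\lnot p \lor p) \land (\lnot r \lor \lnot q) \land (\lnot r \lor p)   [distribute \lor over \land]
= (s \lor \lnot q) \land p \land (\lnot p \lor \lnot q) \land (\lnot r \lor \lnot q)   [simplify]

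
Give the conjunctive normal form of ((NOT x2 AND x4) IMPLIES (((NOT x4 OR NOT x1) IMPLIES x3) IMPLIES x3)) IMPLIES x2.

((NOT x2 AND x4) IMPLIES (((NOT x4 OR NOT x1) IMPLIES x3) IMPLIES x3)) IMPLIES x2
≡ NOT ((NOT x2 AND x4) IMPLIES (((NOT x4 OR NOT x1) IMPLIES x3) IMPLIES x3)) OR x2   [eliminate IMPLIES]
≡ NOT (NOT (NOT x2 AND x4) OR (((NOT x4 OR NOT x1) IMPLIES x3) IMPLIES x3)) OR x2   [eliminate IMPLIES]
≡ NOT (NOT (NOT x2 AND x4) OR NOT ((NOT x4 OR NOT x1) IMPLIES x3) OR x3) OR x2   [eliminate IMPLIES]
≡ NOT (NOT (NOT x2 AND x4) OR NOT (NOT (NOT x4 OR NOT x1) OR x3) OR x3) OR x2   [eliminate IMPLIES]
≡ (NOT NOT (NOT x2 AND x4) AND NOT NOT (NOT (NOT x4 OR NOT x1) OR x3) AND NOT x3) OR x2   [De Morgan]
≡ (NOT x2 AND x4 AND NOT NOT (NOT (NOT x4 OR NOT x1) OR x3) AND NOT x3) OR x2   [double negation]
≡ (NOT x2 AND x4 AND (NOT (NOT x4 OR NOT x1) OR x3) AND NOT x3) OR x2   [double negation]
≡ (NOT x2 AND x4 AND ((NOT NOT x4 AND NOT NOT x1) OR x3) AND NOT x3) OR x2   [De Morgan]
≡ (NOT x2 AND x4 AND ((x4 AND NOT NOT x1) OR x3) AND NOT x3) OR x2   [double negation]
≡ (NOT x2 AND x4 AND ((x4 AND x1) OR x3) AND NOT x3) OR x2   [double negation]
≡ (NOT x2 OR x2) AND (x4 OR x2) AND (x4 OR x3 OR x2) AND (x1 OR x3 OR x2) AND (NOT x3 OR x2)   [distribute OR over AND]
≡ (x4 OR x2) AND (x1 OR x3 OR x2) AND (NOT x3 OR x2)   [simplify]

(x4 OR x2) AND (x1 OR x3 OR x2) AND (NOT x3 OR x2)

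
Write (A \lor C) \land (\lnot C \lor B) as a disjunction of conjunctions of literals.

(A \lor C) \land (\lnot C \lor B)
= (A \land \lnot C) \lor (A \land B) \lor (C \land \lnot C) \lor (C \land B)   (distribute \land over \lor)
= (A \land \lnot C) \lor (A \land B) \lor (C \land B)   (simplify)

(A \land \lnot C) \lor (A \land B) \lor (C \land B)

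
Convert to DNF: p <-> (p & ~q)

p <-> (p & ~q)
⇔ (p -> (p & ~q)) & ((p & ~q) -> p)   — eliminate <->
⇔ (~p | (p & ~q)) & ((p & ~q) -> p)   — eliminate ->
⇔ (~p | (p & ~q)) & (~(p & ~q) | p)   — eliminate ->
⇔ (~p | (p & ~q)) & (~p | ~~q | p)   — De Morgan
⇔ (~p | (p & ~q)) & (~p | q | p)   — double negation
⇔ (~p & ~p) | (~p & q) | (~p & p) | (p & ~q & ~p) | (p & ~q & q) | (p & ~q & p)   — distribute & over |
⇔ ~p | (p & ~q)   — simplify

~p | (p & ~q)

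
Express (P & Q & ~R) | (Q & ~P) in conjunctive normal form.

Q & (~R | ~P)

(P & Q & ~R) | (Q & ~P)
≡ (P | Q) & (P | ~P) & (Q | Q) & (Q | ~P) & (~R | Q) & (~R | ~P)
≡ Q & (~R | ~P)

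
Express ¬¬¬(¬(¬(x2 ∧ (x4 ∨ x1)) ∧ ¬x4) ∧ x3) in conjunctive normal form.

¬¬¬(¬(¬(x2 ∧ (x4 ∨ x1)) ∧ ¬x4) ∧ x3)
≡ ¬(¬(¬(x2 ∧ (x4 ∨ x1)) ∧ ¬x4) ∧ x3)   [double negation]
≡ ¬¬(¬(x2 ∧ (x4 ∨ x1)) ∧ ¬x4) ∨ ¬x3   [De Morgan]
≡ (¬(x2 ∧ (x4 ∨ x1)) ∧ ¬x4) ∨ ¬x3   [double negation]
≡ ((¬x2 ∨ ¬(x4 ∨ x1)) ∧ ¬x4) ∨ ¬x3   [De Morgan]
≡ ((¬x2 ∨ (¬x4 ∧ ¬x1)) ∧ ¬x4) ∨ ¬x3   [De Morgan]
≡ (¬x2 ∨ ¬x4 ∨ ¬x3) ∧ (¬x2 ∨ ¬x1 ∨ ¬x3) ∧ (¬x4 ∨ ¬x3)   [distribute ∨ over ∧]
≡ (¬x2 ∨ ¬x1 ∨ ¬x3) ∧ (¬x4 ∨ ¬x3)   [simplify]

(¬x2 ∨ ¬x1 ∨ ¬x3) ∧ (¬x4 ∨ ¬x3)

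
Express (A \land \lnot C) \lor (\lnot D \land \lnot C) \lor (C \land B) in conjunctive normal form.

(A \land \lnot C) \lor (\lnot D \land \lnot C) \lor (C \land B)
⇔ (A \lor \lnot D \lor C) \land (A \lor \lnot D \lor B) \land (A \lor \lnot C \lor C) \land (A \lor \lnot C \lor B) \land (\lnot C \lor \lnot D \lor C) \land (\lnot C \lor \lnot D \lor B) \land (\lnot C \lor \lnot C \lor C) \land (\lnot C \lor \lnot C \lor B)   [distribute \lor over \land]
⇔ (A \lor \lnot D \lor C) \land (A \lor \lnot D \lor B) \land (\lnot C \lor B)   [simplify]

(A \lor \lnot D \lor C) \land (A \lor \lnot D \lor B) \land (\lnot C \lor B)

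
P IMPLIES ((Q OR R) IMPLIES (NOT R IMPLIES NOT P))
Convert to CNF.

NOT P OR NOT Q OR R

P IMPLIES ((Q OR R) IMPLIES (NOT R IMPLIES NOT P))
⇔ NOT P OR ((Q OR R) IMPLIES (NOT R IMPLIES NOT P))   [eliminate IMPLIES]
⇔ NOT P OR NOT (Q OR R) OR (NOT R IMPLIES NOT P)   [eliminate IMPLIES]
⇔ NOT P OR NOT (Q OR R) OR NOT NOT R OR NOT P   [eliminate IMPLIES]
⇔ NOT P OR (NOT Q AND NOT R) OR NOT NOT R OR NOT P   [De Morgan]
⇔ NOT P OR (NOT Q AND NOT R) OR R OR NOT P   [double negation]
⇔ (NOT P OR NOT Q OR R OR NOT P) AND (NOT P OR NOT R OR R OR NOT P)   [distribute OR over AND]
⇔ NOT P OR NOT Q OR R   [simplify]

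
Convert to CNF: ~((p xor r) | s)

(~p | r) & (~r | p) & ~s

~((p xor r) | s)
≡ ~(((p | r) & ~(p & r)) | s)   [expand xor]
≡ ~((p | r) & ~(p & r)) & ~s   [De Morgan]
≡ (~(p | r) | ~~(p & r)) & ~s   [De Morgan]
≡ ((~p & ~r) | ~~(p & r)) & ~s   [De Morgan]
≡ ((~p & ~r) | (p & r)) & ~s   [double negation]
≡ (~p | p) & (~p | r) & (~r | p) & (~r | r) & ~s   [distribute | over &]
≡ (~p | r) & (~r | p) & ~s   [simplify]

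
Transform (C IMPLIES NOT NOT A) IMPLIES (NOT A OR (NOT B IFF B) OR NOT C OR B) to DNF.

(C IMPLIES NOT NOT A) IMPLIES (NOT A OR (NOT B IFF B) OR NOT C OR B)
≡ NOT (C IMPLIES NOT NOT A) OR NOT A OR (NOT B IFF B) OR NOT C OR B   [eliminate IMPLIES]
≡ NOT (NOT C OR NOT NOT A) OR NOT A OR (NOT B IFF B) OR NOT C OR B   [eliminate IMPLIES]
≡ NOT (NOT C OR NOT NOT A) OR NOT A OR ((NOT B IMPLIES B) AND (B IMPLIES NOT B)) OR NOT C OR B   [eliminate IFF]
≡ NOT (NOT C OR NOT NOT A) OR NOT A OR ((NOT NOT B OR B) AND (B IMPLIES NOT B)) OR NOT C OR B   [eliminate IMPLIES]
≡ NOT (NOT C OR NOT NOT A) OR NOT A OR ((NOT NOT B OR B) AND (NOT B OR NOT B)) OR NOT C OR B   [eliminate IMPLIES]
≡ (NOT NOT C AND NOT NOT NOT A) OR NOT A OR ((NOT NOT B OR B) AND (NOT B OR NOT B)) OR NOT C OR B   [De Morgan]
≡ (C AND NOT NOT NOT A) OR NOT A OR ((NOT NOT B OR B) AND (NOT B OR NOT B)) OR NOT C OR B   [double negation]
≡ (C AND NOT A) OR NOT A OR ((NOT NOT B OR B) AND (NOT B OR NOT B)) OR NOT C OR B   [double negation]
≡ (C AND NOT A) OR NOT A OR ((B OR B) AND (NOT B OR NOT B)) OR NOT C OR B   [double negation]
≡ (C AND NOT A) OR NOT A OR (B AND NOT B) OR (B AND NOT B) OR (B AND NOT B) OR (B AND NOT B) OR NOT C OR B   [distribute AND over OR]
≡ NOT A OR NOT C OR B   [simplify]

NOT A OR NOT C OR B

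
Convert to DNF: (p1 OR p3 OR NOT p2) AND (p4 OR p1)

(p1 OR p3 OR NOT p2) AND (p4 OR p1)
⇔ (p1 AND p4) OR (p1 AND p1) OR (p3 AND p4) OR (p3 AND p1) OR (NOT p2 AND p4) OR (NOT p2 AND p1)   [distribute AND over OR]
⇔ p1 OR (p3 AND p4) OR (NOT p2 AND p4)   [simplify]

p1 OR (p3 AND p4) OR (NOT p2 AND p4)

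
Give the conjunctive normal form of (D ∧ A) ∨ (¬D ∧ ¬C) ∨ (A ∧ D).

(D ∧ A) ∨ (¬D ∧ ¬C) ∨ (A ∧ D)
≡ (D ∨ ¬D ∨ A) ∧ (D ∨ ¬D ∨ D) ∧ (D ∨ ¬C ∨ A) ∧ (D ∨ ¬C ∨ D) ∧ (A ∨ ¬D ∨ A) ∧ (A ∨ ¬D ∨ D) ∧ (A ∨ ¬C ∨ A) ∧ (A ∨ ¬C ∨ D)   — distribute ∨ over ∧
≡ (D ∨ ¬C) ∧ (A ∨ ¬D) ∧ (A ∨ ¬C)   — simplify

(D ∨ ¬C) ∧ (A ∨ ¬D) ∧ (A ∨ ¬C)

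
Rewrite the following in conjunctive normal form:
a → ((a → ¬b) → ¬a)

¬a ∨ b

a → ((a → ¬b) → ¬a)
⇔ ¬a ∨ ((a → ¬b) → ¬a)   (eliminate →)
⇔ ¬a ∨ ¬(a → ¬b) ∨ ¬a   (eliminate →)
⇔ ¬a ∨ ¬(¬a ∨ ¬b) ∨ ¬a   (eliminate →)
⇔ ¬a ∨ ¬¬a ∧ ¬¬b ∨ ¬a   (De Morgan)
⇔ ¬a ∨ a ∧ ¬¬b ∨ ¬a   (double negation)
⇔ ¬a ∨ a ∧ b ∨ ¬a   (double negation)
⇔ (¬a ∨ a ∨ ¬a) ∧ (¬a ∨ b ∨ ¬a)   (distribute ∨ over ∧)
⇔ ¬a ∨ b   (simplify)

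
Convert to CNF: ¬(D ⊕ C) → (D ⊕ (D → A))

¬D ∨ ¬C ∨ ¬A

¬(D ⊕ C) → (D ⊕ (D → A))
= ¬¬(D ⊕ C) ∨ (D ⊕ (D → A))   [eliminate →]
= ¬¬((D ∨ C) ∧ ¬(D ∧ C)) ∨ (D ⊕ (D → A))   [expand ⊕]
= ¬¬((D ∨ C) ∧ ¬(D ∧ C)) ∨ ((D ∨ (D → A)) ∧ ¬(D ∧ (D → A)))   [expand ⊕]
= ¬¬((D ∨ C) ∧ ¬(D ∧ C)) ∨ ((D ∨ ¬D ∨ A) ∧ ¬(D ∧ (D → A)))   [eliminate →]
= ¬¬((D ∨ C) ∧ ¬(D ∧ C)) ∨ ((D ∨ ¬D ∨ A) ∧ ¬(D ∧ (¬D ∨ A)))   [eliminate →]
= ((D ∨ C) ∧ ¬(D ∧ C)) ∨ ((D ∨ ¬D ∨ A) ∧ ¬(D ∧ (¬D ∨ A)))   [double negation]
= ((D ∨ C) ∧ (¬D ∨ ¬C)) ∨ ((D ∨ ¬D ∨ A) ∧ ¬(D ∧ (¬D ∨ A)))   [De Morgan]
= ((D ∨ C) ∧ (¬D ∨ ¬C)) ∨ ((D ∨ ¬D ∨ A) ∧ (¬D ∨ ¬(¬D ∨ A)))   [De Morgan]
= ((D ∨ C) ∧ (¬D ∨ ¬C)) ∨ ((D ∨ ¬D ∨ A) ∧ (¬D ∨ (¬¬D ∧ ¬A)))   [De Morgan]
= ((D ∨ C) ∧ (¬D ∨ ¬C)) ∨ ((D ∨ ¬D ∨ A) ∧ (¬D ∨ (D ∧ ¬A)))   [double negation]
= (D ∨ C ∨ D ∨ ¬D ∨ A) ∧ (D ∨ C ∨ ¬D ∨ D) ∧ (D ∨ C ∨ ¬D ∨ ¬A) ∧ (¬D ∨ ¬C ∨ D ∨ ¬D ∨ A) ∧ (¬D ∨ ¬C ∨ ¬D ∨ D) ∧ (¬D ∨ ¬C ∨ ¬D ∨ ¬A)   [distribute ∨ over ∧]
= ¬D ∨ ¬C ∨ ¬A   [simplify]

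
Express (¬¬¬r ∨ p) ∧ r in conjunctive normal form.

(¬r ∨ p) ∧ r

(¬¬¬r ∨ p) ∧ r
≡ (¬r ∨ p) ∧ r   [double negation]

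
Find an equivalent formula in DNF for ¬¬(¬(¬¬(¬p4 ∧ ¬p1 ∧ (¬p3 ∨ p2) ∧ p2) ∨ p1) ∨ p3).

(p4 ∧ ¬p1) ∨ (¬p2 ∧ ¬p1) ∨ p3

¬¬(¬(¬¬(¬p4 ∧ ¬p1 ∧ (¬p3 ∨ p2) ∧ p2) ∨ p1) ∨ p3)
⇔ ¬(¬¬(¬p4 ∧ ¬p1 ∧ (¬p3 ∨ p2) ∧ p2) ∨ p1) ∨ p3   — double negation
⇔ (¬¬¬(¬p4 ∧ ¬p1 ∧ (¬p3 ∨ p2) ∧ p2) ∧ ¬p1) ∨ p3   — De Morgan
⇔ (¬(¬p4 ∧ ¬p1 ∧ (¬p3 ∨ p2) ∧ p2) ∧ ¬p1) ∨ p3   — double negation
⇔ ((¬¬p4 ∨ ¬¬p1 ∨ ¬(¬p3 ∨ p2) ∨ ¬p2) ∧ ¬p1) ∨ p3   — De Morgan
⇔ ((p4 ∨ ¬¬p1 ∨ ¬(¬p3 ∨ p2) ∨ ¬p2) ∧ ¬p1) ∨ p3   — double negation
⇔ ((p4 ∨ p1 ∨ ¬(¬p3 ∨ p2) ∨ ¬p2) ∧ ¬p1) ∨ p3   — double negation
⇔ ((p4 ∨ p1 ∨ (¬¬p3 ∧ ¬p2) ∨ ¬p2) ∧ ¬p1) ∨ p3   — De Morgan
⇔ ((p4 ∨ p1 ∨ (p3 ∧ ¬p2) ∨ ¬p2) ∧ ¬p1) ∨ p3   — double negation
⇔ (p4 ∧ ¬p1) ∨ (p1 ∧ ¬p1) ∨ (p3 ∧ ¬p2 ∧ ¬p1) ∨ (¬p2 ∧ ¬p1) ∨ p3   — distribute ∧ over ∨
⇔ (p4 ∧ ¬p1) ∨ (¬p2 ∧ ¬p1) ∨ p3   — simplify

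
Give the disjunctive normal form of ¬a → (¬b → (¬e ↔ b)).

¬a → (¬b → (¬e ↔ b))
= ¬¬a ∨ (¬b → (¬e ↔ b))   (eliminate →)
= ¬¬a ∨ ¬¬b ∨ (¬e ↔ b)   (eliminate →)
= ¬¬a ∨ ¬¬b ∨ ((¬e → b) ∧ (b → ¬e))   (eliminate ↔)
= ¬¬a ∨ ¬¬b ∨ ((¬¬e ∨ b) ∧ (b → ¬e))   (eliminate →)
= ¬¬a ∨ ¬¬b ∨ ((¬¬e ∨ b) ∧ (¬b ∨ ¬e))   (eliminate →)
= a ∨ ¬¬b ∨ ((¬¬e ∨ b) ∧ (¬b ∨ ¬e))   (double negation)
= a ∨ b ∨ ((¬¬e ∨ b) ∧ (¬b ∨ ¬e))   (double negation)
= a ∨ b ∨ ((e ∨ b) ∧ (¬b ∨ ¬e))   (double negation)
= a ∨ b ∨ (e ∧ ¬b) ∨ (e ∧ ¬e) ∨ (b ∧ ¬b) ∨ (b ∧ ¬e)   (distribute ∧ over ∨)
= a ∨ b ∨ (e ∧ ¬b)   (simplify)

a ∨ b ∨ (e ∧ ¬b)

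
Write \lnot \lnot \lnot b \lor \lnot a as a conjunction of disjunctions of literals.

\lnot \lnot \lnot b \lor \lnot a
⇔ \lnot b \lor \lnot a

\lnot b \lor \lnot a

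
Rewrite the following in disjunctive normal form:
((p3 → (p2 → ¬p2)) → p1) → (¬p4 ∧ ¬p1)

((p3 → (p2 → ¬p2)) → p1) → (¬p4 ∧ ¬p1)
= ¬((p3 → (p2 → ¬p2)) → p1) ∨ (¬p4 ∧ ¬p1)   — eliminate →
= ¬(¬(p3 → (p2 → ¬p2)) ∨ p1) ∨ (¬p4 ∧ ¬p1)   — eliminate →
= ¬(¬(¬p3 ∨ (p2 → ¬p2)) ∨ p1) ∨ (¬p4 ∧ ¬p1)   — eliminate →
= ¬(¬(¬p3 ∨ ¬p2 ∨ ¬p2) ∨ p1) ∨ (¬p4 ∧ ¬p1)   — eliminate →
= (¬¬(¬p3 ∨ ¬p2 ∨ ¬p2) ∧ ¬p1) ∨ (¬p4 ∧ ¬p1)   — De Morgan
= ((¬p3 ∨ ¬p2 ∨ ¬p2) ∧ ¬p1) ∨ (¬p4 ∧ ¬p1)   — double negation
= (¬p3 ∧ ¬p1) ∨ (¬p2 ∧ ¬p1) ∨ (¬p2 ∧ ¬p1) ∨ (¬p4 ∧ ¬p1)   — distribute ∧ over ∨
= (¬p3 ∧ ¬p1) ∨ (¬p2 ∧ ¬p1) ∨ (¬p4 ∧ ¬p1)   — simplify

(¬p3 ∧ ¬p1) ∨ (¬p2 ∧ ¬p1) ∨ (¬p4 ∧ ¬p1)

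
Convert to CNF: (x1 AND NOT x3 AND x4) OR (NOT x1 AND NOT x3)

NOT x3 AND (x4 OR NOT x1)

(x1 AND NOT x3 AND x4) OR (NOT x1 AND NOT x3)
≡ (x1 OR NOT x1) AND (x1 OR NOT x3) AND (NOT x3 OR NOT x1) AND (NOT x3 OR NOT x3) AND (x4 OR NOT x1) AND (x4 OR NOT x3)   [distribute OR over AND]
≡ NOT x3 AND (x4 OR NOT x1)   [simplify]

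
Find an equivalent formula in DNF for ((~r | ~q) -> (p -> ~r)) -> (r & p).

((~r | ~q) -> (p -> ~r)) -> (r & p)
≡ ~((~r | ~q) -> (p -> ~r)) | (r & p)   [eliminate ->]
≡ ~(~(~r | ~q) | (p -> ~r)) | (r & p)   [eliminate ->]
≡ ~(~(~r | ~q) | ~p | ~r) | (r & p)   [eliminate ->]
≡ (~~(~r | ~q) & ~~p & ~~r) | (r & p)   [De Morgan]
≡ ((~r | ~q) & ~~p & ~~r) | (r & p)   [double negation]
≡ ((~r | ~q) & p & ~~r) | (r & p)   [double negation]
≡ ((~r | ~q) & p & r) | (r & p)   [double negation]
≡ (~r & p & r) | (~q & p & r) | (r & p)   [distribute & over |]
≡ r & p   [simplify]

r & p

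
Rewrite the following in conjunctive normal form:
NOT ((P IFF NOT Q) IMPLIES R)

(NOT P OR NOT Q) AND (Q OR P) AND NOT R

NOT ((P IFF NOT Q) IMPLIES R)
⇔ NOT (NOT (P IFF NOT Q) OR R)   [eliminate IMPLIES]
⇔ NOT (NOT ((P IMPLIES NOT Q) AND (NOT Q IMPLIES P)) OR R)   [eliminate IFF]
⇔ NOT (NOT ((NOT P OR NOT Q) AND (NOT Q IMPLIES P)) OR R)   [eliminate IMPLIES]
⇔ NOT (NOT ((NOT P OR NOT Q) AND (NOT NOT Q OR P)) OR R)   [eliminate IMPLIES]
⇔ NOT NOT ((NOT P OR NOT Q) AND (NOT NOT Q OR P)) AND NOT R   [De Morgan]
⇔ (NOT P OR NOT Q) AND (NOT NOT Q OR P) AND NOT R   [double negation]
⇔ (NOT P OR NOT Q) AND (Q OR P) AND NOT R   [double negation]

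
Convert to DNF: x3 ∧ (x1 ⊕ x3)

x3 ∧ ¬x1

x3 ∧ (x1 ⊕ x3)
= x3 ∧ (x1 ∧ ¬x3 ∨ ¬x1 ∧ x3)   [expand ⊕]
= x3 ∧ x1 ∧ ¬x3 ∨ x3 ∧ ¬x1 ∧ x3   [distribute ∧ over ∨]
= x3 ∧ ¬x1   [simplify]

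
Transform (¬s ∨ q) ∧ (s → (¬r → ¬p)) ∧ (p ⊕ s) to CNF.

(¬s ∨ q) ∧ (p ∨ s) ∧ (¬p ∨ ¬s)

(¬s ∨ q) ∧ (s → (¬r → ¬p)) ∧ (p ⊕ s)
≡ (¬s ∨ q) ∧ (¬s ∨ (¬r → ¬p)) ∧ (p ⊕ s)   [eliminate →]
≡ (¬s ∨ q) ∧ (¬s ∨ ¬¬r ∨ ¬p) ∧ (p ⊕ s)   [eliminate →]
≡ (¬s ∨ q) ∧ (¬s ∨ ¬¬r ∨ ¬p) ∧ (p ∨ s) ∧ ¬(p ∧ s)   [expand ⊕]
≡ (¬s ∨ q) ∧ (¬s ∨ r ∨ ¬p) ∧ (p ∨ s) ∧ ¬(p ∧ s)   [double negation]
≡ (¬s ∨ q) ∧ (¬s ∨ r ∨ ¬p) ∧ (p ∨ s) ∧ (¬p ∨ ¬s)   [De Morgan]
≡ (¬s ∨ q) ∧ (p ∨ s) ∧ (¬p ∨ ¬s)   [simplify]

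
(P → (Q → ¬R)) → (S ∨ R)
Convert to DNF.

(P → (Q → ¬R)) → (S ∨ R)
≡ ¬(P → (Q → ¬R)) ∨ S ∨ R   [eliminate →]
≡ ¬(¬P ∨ (Q → ¬R)) ∨ S ∨ R   [eliminate →]
≡ ¬(¬P ∨ ¬Q ∨ ¬R) ∨ S ∨ R   [eliminate →]
≡ (¬¬P ∧ ¬¬Q ∧ ¬¬R) ∨ S ∨ R   [De Morgan]
≡ (P ∧ ¬¬Q ∧ ¬¬R) ∨ S ∨ R   [double negation]
≡ (P ∧ Q ∧ ¬¬R) ∨ S ∨ R   [double negation]
≡ (P ∧ Q ∧ R) ∨ S ∨ R   [double negation]
≡ S ∨ R   [simplify]

S ∨ R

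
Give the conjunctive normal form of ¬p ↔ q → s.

(p ∨ ¬q ∨ s) ∧ (q ∨ ¬p) ∧ (¬s ∨ ¬p)

¬p ↔ q → s
= (¬p → (q → s)) ∧ ((q → s) → ¬p)   — eliminate ↔
= (¬¬p ∨ (q → s)) ∧ ((q → s) → ¬p)   — eliminate →
= (¬¬p ∨ ¬q ∨ s) ∧ ((q → s) → ¬p)   — eliminate →
= (¬¬p ∨ ¬q ∨ s) ∧ (¬(q → s) ∨ ¬p)   — eliminate →
= (¬¬p ∨ ¬q ∨ s) ∧ (¬(¬q ∨ s) ∨ ¬p)   — eliminate →
= (p ∨ ¬q ∨ s) ∧ (¬(¬q ∨ s) ∨ ¬p)   — double negation
= (p ∨ ¬q ∨ s) ∧ (¬¬q ∧ ¬s ∨ ¬p)   — De Morgan
= (p ∨ ¬q ∨ s) ∧ (q ∧ ¬s ∨ ¬p)   — double negation
= (p ∨ ¬q ∨ s) ∧ (q ∨ ¬p) ∧ (¬s ∨ ¬p)   — distribute ∨ over ∧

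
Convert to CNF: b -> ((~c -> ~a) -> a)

b -> ((~c -> ~a) -> a)
⇔ ~b | ((~c -> ~a) -> a)   — eliminate ->
⇔ ~b | ~(~c -> ~a) | a   — eliminate ->
⇔ ~b | ~(~~c | ~a) | a   — eliminate ->
⇔ ~b | (~~~c & ~~a) | a   — De Morgan
⇔ ~b | (~c & ~~a) | a   — double negation
⇔ ~b | (~c & a) | a   — double negation
⇔ (~b | ~c | a) & (~b | a | a)   — distribute | over &
⇔ ~b | a   — simplify

~b | a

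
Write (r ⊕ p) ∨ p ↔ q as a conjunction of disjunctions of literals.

(r ⊕ p) ∨ p ↔ q
= ((r ⊕ p) ∨ p → q) ∧ (q → (r ⊕ p) ∨ p)   (eliminate ↔)
= (¬((r ⊕ p) ∨ p) ∨ q) ∧ (q → (r ⊕ p) ∨ p)   (eliminate →)
= (¬((r ∨ p) ∧ ¬(r ∧ p) ∨ p) ∨ q) ∧ (q → (r ⊕ p) ∨ p)   (expand ⊕)
= (¬((r ∨ p) ∧ ¬(r ∧ p) ∨ p) ∨ q) ∧ (¬q ∨ (r ⊕ p) ∨ p)   (eliminate →)
= (¬((r ∨ p) ∧ ¬(r ∧ p) ∨ p) ∨ q) ∧ (¬q ∨ (r ∨ p) ∧ ¬(r ∧ p) ∨ p)   (expand ⊕)
= (¬((r ∨ p) ∧ ¬(r ∧ p)) ∧ ¬p ∨ q) ∧ (¬q ∨ (r ∨ p) ∧ ¬(r ∧ p) ∨ p)   (De Morgan)
= ((¬(r ∨ p) ∨ ¬¬(r ∧ p)) ∧ ¬p ∨ q) ∧ (¬q ∨ (r ∨ p) ∧ ¬(r ∧ p) ∨ p)   (De Morgan)
= ((¬r ∧ ¬p ∨ ¬¬(r ∧ p)) ∧ ¬p ∨ q) ∧ (¬q ∨ (r ∨ p) ∧ ¬(r ∧ p) ∨ p)   (De Morgan)
= ((¬r ∧ ¬p ∨ r ∧ p) ∧ ¬p ∨ q) ∧ (¬q ∨ (r ∨ p) ∧ ¬(r ∧ p) ∨ p)   (double negation)
= ((¬r ∧ ¬p ∨ r ∧ p) ∧ ¬p ∨ q) ∧ (¬q ∨ (r ∨ p) ∧ (¬r ∨ ¬p) ∨ p)   (De Morgan)
= (¬r ∨ r ∨ q) ∧ (¬r ∨ p ∨ q) ∧ (¬p ∨ r ∨ q) ∧ (¬p ∨ p ∨ q) ∧ (¬p ∨ q) ∧ (¬q ∨ r ∨ p ∨ p) ∧ (¬q ∨ ¬r ∨ ¬p ∨ p)   (distribute ∨ over ∧)
= (¬r ∨ p ∨ q) ∧ (¬p ∨ q) ∧ (¬q ∨ r ∨ p)   (simplify)

(¬r ∨ p ∨ q) ∧ (¬p ∨ q) ∧ (¬q ∨ r ∨ p)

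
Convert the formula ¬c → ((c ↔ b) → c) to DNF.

c ∨ (b ∧ ¬c)

¬c → ((c ↔ b) → c)
= ¬¬c ∨ ((c ↔ b) → c)   [eliminate →]
= ¬¬c ∨ ¬(c ↔ b) ∨ c   [eliminate →]
= ¬¬c ∨ ¬((c → b) ∧ (b → c)) ∨ c   [eliminate ↔]
= ¬¬c ∨ ¬((¬c ∨ b) ∧ (b → c)) ∨ c   [eliminate →]
= ¬¬c ∨ ¬((¬c ∨ b) ∧ (¬b ∨ c)) ∨ c   [eliminate →]
= c ∨ ¬((¬c ∨ b) ∧ (¬b ∨ c)) ∨ c   [double negation]
= c ∨ ¬(¬c ∨ b) ∨ ¬(¬b ∨ c) ∨ c   [De Morgan]
= c ∨ (¬¬c ∧ ¬b) ∨ ¬(¬b ∨ c) ∨ c   [De Morgan]
= c ∨ (c ∧ ¬b) ∨ ¬(¬b ∨ c) ∨ c   [double negation]
= c ∨ (c ∧ ¬b) ∨ (¬¬b ∧ ¬c) ∨ c   [De Morgan]
= c ∨ (c ∧ ¬b) ∨ (b ∧ ¬c) ∨ c   [double negation]
= c ∨ (b ∧ ¬c)   [simplify]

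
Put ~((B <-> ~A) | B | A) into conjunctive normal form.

~B & ~A

~((B <-> ~A) | B | A)
⇔ ~(((B -> ~A) & (~A -> B)) | B | A)   [eliminate <->]
⇔ ~(((~B | ~A) & (~A -> B)) | B | A)   [eliminate ->]
⇔ ~(((~B | ~A) & (~~A | B)) | B | A)   [eliminate ->]
⇔ ~((~B | ~A) & (~~A | B)) & ~B & ~A   [De Morgan]
⇔ (~(~B | ~A) | ~(~~A | B)) & ~B & ~A   [De Morgan]
⇔ ((~~B & ~~A) | ~(~~A | B)) & ~B & ~A   [De Morgan]
⇔ ((B & ~~A) | ~(~~A | B)) & ~B & ~A   [double negation]
⇔ ((B & A) | ~(~~A | B)) & ~B & ~A   [double negation]
⇔ ((B & A) | (~~~A & ~B)) & ~B & ~A   [De Morgan]
⇔ ((B & A) | (~A & ~B)) & ~B & ~A   [double negation]
⇔ (B | ~A) & (B | ~B) & (A | ~A) & (A | ~B) & ~B & ~A   [distribute | over &]
⇔ ~B & ~A   [simplify]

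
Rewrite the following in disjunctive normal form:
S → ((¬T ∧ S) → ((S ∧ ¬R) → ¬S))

S → ((¬T ∧ S) → ((S ∧ ¬R) → ¬S))
= ¬S ∨ ((¬T ∧ S) → ((S ∧ ¬R) → ¬S))   [eliminate →]
= ¬S ∨ ¬(¬T ∧ S) ∨ ((S ∧ ¬R) → ¬S)   [eliminate →]
= ¬S ∨ ¬(¬T ∧ S) ∨ ¬(S ∧ ¬R) ∨ ¬S   [eliminate →]
= ¬S ∨ ¬¬T ∨ ¬S ∨ ¬(S ∧ ¬R) ∨ ¬S   [De Morgan]
= ¬S ∨ T ∨ ¬S ∨ ¬(S ∧ ¬R) ∨ ¬S   [double negation]
= ¬S ∨ T ∨ ¬S ∨ ¬S ∨ ¬¬R ∨ ¬S   [De Morgan]
= ¬S ∨ T ∨ ¬S ∨ ¬S ∨ R ∨ ¬S   [double negation]
= ¬S ∨ T ∨ R   [simplify]

¬S ∨ T ∨ R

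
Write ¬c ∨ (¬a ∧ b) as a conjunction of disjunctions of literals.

¬c ∨ (¬a ∧ b)
≡ (¬c ∨ ¬a) ∧ (¬c ∨ b)

(¬c ∨ ¬a) ∧ (¬c ∨ b)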